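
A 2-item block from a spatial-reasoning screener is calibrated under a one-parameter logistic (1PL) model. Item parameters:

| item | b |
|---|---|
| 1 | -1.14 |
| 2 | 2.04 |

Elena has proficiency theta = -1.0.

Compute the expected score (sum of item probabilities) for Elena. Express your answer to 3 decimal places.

P(theta) = 1 / (1 + exp(−(theta − b)))
P_1 = 1/(1+e^{-0.1400}) = 0.5349
P_2 = 1/(1+e^{3.0400}) = 0.0457
E[score] = 0.5349 + 0.0457 = 0.5806

0.581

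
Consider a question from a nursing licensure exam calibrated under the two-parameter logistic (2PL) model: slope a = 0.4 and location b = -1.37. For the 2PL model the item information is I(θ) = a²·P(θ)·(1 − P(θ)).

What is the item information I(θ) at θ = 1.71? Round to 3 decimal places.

0.028

P = 1/(1+e^{-1.2320}) = 0.7742
P(1−P) = 0.7742 × 0.2258 = 0.1748
I = a² × P(1−P) = 0.4² × 0.1748 = 0.02797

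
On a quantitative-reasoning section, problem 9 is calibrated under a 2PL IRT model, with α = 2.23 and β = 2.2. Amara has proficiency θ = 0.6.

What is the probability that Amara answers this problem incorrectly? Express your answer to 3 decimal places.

0.973

P(θ) = 1 / (1 + exp(−α(θ − β)))
Exponent: 2.23 × (0.6 − 2.2) = -3.5680
1/(1 + e^{3.5680}) = 0.0274
P(incorrect) = 1 − 0.0274 = 0.9726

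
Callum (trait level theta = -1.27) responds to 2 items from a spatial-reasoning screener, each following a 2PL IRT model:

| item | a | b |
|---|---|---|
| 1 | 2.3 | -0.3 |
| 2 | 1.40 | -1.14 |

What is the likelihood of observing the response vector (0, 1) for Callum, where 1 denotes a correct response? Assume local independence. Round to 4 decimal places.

0.4105

P(theta) = 1 / (1 + exp(−a(theta − b)))
P_1 = 1/(1+e^{2.2310}) = 0.0970
P_2 = 1/(1+e^{0.1820}) = 0.4546
L = (1−P_1) × P_2 = 0.9030 × 0.4546 = 0.41053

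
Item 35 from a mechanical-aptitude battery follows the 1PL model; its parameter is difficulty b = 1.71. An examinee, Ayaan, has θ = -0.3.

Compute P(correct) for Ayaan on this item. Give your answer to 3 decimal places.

0.118

P(θ) = 1 / (1 + exp(−(θ − b)))
Exponent: (-0.3 − 1.71) = -2.0100
1/(1 + e^{2.0100}) = 0.1182
P = 0.1182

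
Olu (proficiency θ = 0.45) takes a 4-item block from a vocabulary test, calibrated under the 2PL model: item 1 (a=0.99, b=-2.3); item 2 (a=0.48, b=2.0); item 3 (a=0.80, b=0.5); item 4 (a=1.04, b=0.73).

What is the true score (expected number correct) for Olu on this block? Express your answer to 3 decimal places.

2.178

P(θ) = 1 / (1 + exp(−a(θ − b)))
P_1 = 1/(1+e^{-2.7225}) = 0.9383
P_2 = 1/(1+e^{0.7440}) = 0.3221
P_3 = 1/(1+e^{0.0400}) = 0.4900
P_4 = 1/(1+e^{0.2912}) = 0.4277
E[score] = 0.9383 + 0.3221 + 0.4900 + 0.4277 = 2.1782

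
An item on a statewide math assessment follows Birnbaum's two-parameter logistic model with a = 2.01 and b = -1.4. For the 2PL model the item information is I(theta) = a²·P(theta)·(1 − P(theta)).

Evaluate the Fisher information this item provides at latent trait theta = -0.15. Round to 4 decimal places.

0.2802

P = 1/(1+e^{-2.5125}) = 0.9250
P(1−P) = 0.9250 × 0.0750 = 0.0694
I = a² × P(1−P) = 2.01² × 0.0694 = 0.28024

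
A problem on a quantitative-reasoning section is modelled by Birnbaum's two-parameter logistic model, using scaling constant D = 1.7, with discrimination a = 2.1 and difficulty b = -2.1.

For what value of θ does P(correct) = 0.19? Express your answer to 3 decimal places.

P(θ) = 1 / (1 + exp(−D·a(θ − b)))
logit = ln(0.1900/0.8100) = -1.4500
θ = b + logit/(1.7·a) = -2.1 + (-1.4500)/3.5700 = -2.5062

-2.506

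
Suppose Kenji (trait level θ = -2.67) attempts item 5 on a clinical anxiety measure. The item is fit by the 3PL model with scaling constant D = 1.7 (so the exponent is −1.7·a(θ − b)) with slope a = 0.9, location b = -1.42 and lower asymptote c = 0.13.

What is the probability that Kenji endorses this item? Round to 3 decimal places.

0.242

P(θ) = c + (1 − c) · 1 / (1 + exp(−D·a(θ − b)))
Exponent: 1.7 × 0.9 × (-2.67 − (-1.42)) = -1.9125
1/(1 + e^{1.9125}) = 0.1287
P = 0.13 + 0.87 × 0.1287 = 0.2420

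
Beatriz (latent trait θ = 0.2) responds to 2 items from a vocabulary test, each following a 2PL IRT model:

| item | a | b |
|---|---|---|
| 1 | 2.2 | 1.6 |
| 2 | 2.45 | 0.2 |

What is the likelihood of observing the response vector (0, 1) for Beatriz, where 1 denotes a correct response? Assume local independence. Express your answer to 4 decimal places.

0.4780

P(θ) = 1 / (1 + exp(−a(θ − b)))
P_1 = 1/(1+e^{3.0800}) = 0.0439
P_2 = 1/(1+e^{0.0000}) = 0.5000
L = (1−P_1) × P_2 = 0.9561 × 0.5000 = 0.47803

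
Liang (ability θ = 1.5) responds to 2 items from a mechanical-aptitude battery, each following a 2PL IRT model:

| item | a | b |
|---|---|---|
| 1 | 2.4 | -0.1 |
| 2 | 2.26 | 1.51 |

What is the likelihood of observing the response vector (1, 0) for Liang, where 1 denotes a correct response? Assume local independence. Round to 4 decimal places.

P(θ) = 1 / (1 + exp(−a(θ − b)))
P_1 = 1/(1+e^{-3.8400}) = 0.9790
P_2 = 1/(1+e^{0.0226}) = 0.4944
L = P_1 × (1−P_2) = 0.9790 × 0.5056 = 0.49501

0.4950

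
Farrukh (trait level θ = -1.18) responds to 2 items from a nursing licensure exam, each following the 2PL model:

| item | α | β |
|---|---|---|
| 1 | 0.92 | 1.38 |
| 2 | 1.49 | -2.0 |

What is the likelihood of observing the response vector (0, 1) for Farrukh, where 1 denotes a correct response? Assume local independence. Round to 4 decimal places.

0.7055

P(θ) = 1 / (1 + exp(−α(θ − β)))
P_1 = 1/(1+e^{2.3552}) = 0.0867
P_2 = 1/(1+e^{-1.2218}) = 0.7724
L = (1−P_1) × P_2 = 0.9133 × 0.7724 = 0.70545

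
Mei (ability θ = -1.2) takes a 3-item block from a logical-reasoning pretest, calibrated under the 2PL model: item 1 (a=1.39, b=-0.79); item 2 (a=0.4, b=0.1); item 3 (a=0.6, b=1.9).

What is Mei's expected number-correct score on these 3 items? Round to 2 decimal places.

0.87

P(θ) = 1 / (1 + exp(−a(θ − b)))
P_1 = 1/(1+e^{0.5699}) = 0.3613
P_2 = 1/(1+e^{0.5200}) = 0.3729
P_3 = 1/(1+e^{1.8600}) = 0.1347
E[score] = 0.3613 + 0.3729 + 0.1347 = 0.8688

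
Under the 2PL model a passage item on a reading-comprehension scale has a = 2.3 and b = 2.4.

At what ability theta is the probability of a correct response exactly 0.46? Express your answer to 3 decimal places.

2.330

P(theta) = 1 / (1 + exp(−a(theta − b)))
logit = ln(0.4600/0.5400) = -0.1603
theta = b + logit/(a) = 2.4 + (-0.1603)/2.3000 = 2.3303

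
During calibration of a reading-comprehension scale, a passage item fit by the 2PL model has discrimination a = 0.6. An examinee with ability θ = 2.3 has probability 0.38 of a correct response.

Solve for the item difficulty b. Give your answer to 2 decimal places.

P(θ) = 1 / (1 + exp(−a(θ − b)))
logit(0.38) = ln(0.38/0.62) = -0.4895
b = θ − logit/(a) = 2.3 − (-0.4895)/0.6000 = 3.1159

3.12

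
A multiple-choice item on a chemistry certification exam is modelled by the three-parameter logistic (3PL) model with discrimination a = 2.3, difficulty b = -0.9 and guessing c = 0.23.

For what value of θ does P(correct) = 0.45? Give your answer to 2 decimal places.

-1.30

P(θ) = c + (1 − c) · 1 / (1 + exp(−a(θ − b)))
Remove guessing floor: (0.45 − 0.23)/(1 − 0.23) = 0.2857
logit = ln(0.2857/0.7143) = -0.9163
θ = b + logit/(a) = -0.9 + (-0.9163)/2.3000 = -1.2984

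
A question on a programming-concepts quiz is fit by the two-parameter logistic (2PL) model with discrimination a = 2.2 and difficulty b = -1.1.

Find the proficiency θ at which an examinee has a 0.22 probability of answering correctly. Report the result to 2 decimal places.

-1.68

P(θ) = 1 / (1 + exp(−a(θ − b)))
logit = ln(0.2200/0.7800) = -1.2657
θ = b + logit/(a) = -1.1 + (-1.2657)/2.2000 = -1.6753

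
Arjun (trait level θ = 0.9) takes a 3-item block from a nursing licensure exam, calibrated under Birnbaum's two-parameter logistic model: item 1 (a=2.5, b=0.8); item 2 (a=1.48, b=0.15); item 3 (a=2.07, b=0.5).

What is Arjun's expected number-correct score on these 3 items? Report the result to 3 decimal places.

2.010

P(θ) = 1 / (1 + exp(−a(θ − b)))
P_1 = 1/(1+e^{-0.2500}) = 0.5622
P_2 = 1/(1+e^{-1.1100}) = 0.7521
P_3 = 1/(1+e^{-0.8280}) = 0.6959
E[score] = 0.5622 + 0.7521 + 0.6959 = 2.0102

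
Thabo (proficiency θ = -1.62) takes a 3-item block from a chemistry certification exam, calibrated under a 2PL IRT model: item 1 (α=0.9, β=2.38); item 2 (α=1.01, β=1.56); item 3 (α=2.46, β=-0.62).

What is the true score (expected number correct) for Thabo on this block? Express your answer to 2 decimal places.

0.14

P(θ) = 1 / (1 + exp(−α(θ − β)))
P_1 = 1/(1+e^{3.6000}) = 0.0266
P_2 = 1/(1+e^{3.2118}) = 0.0387
P_3 = 1/(1+e^{2.4600}) = 0.0787
E[score] = 0.0266 + 0.0387 + 0.0787 = 0.1440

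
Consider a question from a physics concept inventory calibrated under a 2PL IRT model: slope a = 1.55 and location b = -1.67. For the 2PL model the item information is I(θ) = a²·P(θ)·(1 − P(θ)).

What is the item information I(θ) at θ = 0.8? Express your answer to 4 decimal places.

0.0500

P = 1/(1+e^{-3.8285}) = 0.9787
P(1−P) = 0.9787 × 0.0213 = 0.0208
I = a² × P(1−P) = 1.55² × 0.0208 = 0.05004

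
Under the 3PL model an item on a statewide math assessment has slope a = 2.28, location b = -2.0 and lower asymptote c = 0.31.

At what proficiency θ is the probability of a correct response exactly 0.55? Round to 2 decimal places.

P(θ) = c + (1 − c) · 1 / (1 + exp(−a(θ − b)))
Remove guessing floor: (0.55 − 0.31)/(1 − 0.31) = 0.3478
logit = ln(0.3478/0.6522) = -0.6286
θ = b + logit/(a) = -2.0 + (-0.6286)/2.2800 = -2.2757

-2.28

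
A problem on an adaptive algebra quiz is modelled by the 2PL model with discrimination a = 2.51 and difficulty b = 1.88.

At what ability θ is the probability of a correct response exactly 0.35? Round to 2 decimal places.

P(θ) = 1 / (1 + exp(−a(θ − b)))
logit = ln(0.3500/0.6500) = -0.6190
θ = b + logit/(a) = 1.88 + (-0.6190)/2.5100 = 1.6334

1.63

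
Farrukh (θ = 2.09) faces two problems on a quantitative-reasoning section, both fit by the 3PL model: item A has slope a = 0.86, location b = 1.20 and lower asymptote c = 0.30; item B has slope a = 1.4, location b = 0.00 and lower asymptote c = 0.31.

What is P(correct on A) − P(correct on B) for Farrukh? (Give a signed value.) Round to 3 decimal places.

-0.187

P(θ) = c + (1 − c) · 1 / (1 + exp(−a(θ − b)))
P_A = 0.7778
P_B = 0.9649
P_A − P_B = -0.1871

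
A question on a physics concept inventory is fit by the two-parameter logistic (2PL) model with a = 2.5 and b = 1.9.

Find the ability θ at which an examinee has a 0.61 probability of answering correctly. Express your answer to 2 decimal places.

2.08

P(θ) = 1 / (1 + exp(−a(θ − b)))
logit = ln(0.6100/0.3900) = 0.4473
θ = b + logit/(a) = 1.9 + 0.4473/2.5000 = 2.0789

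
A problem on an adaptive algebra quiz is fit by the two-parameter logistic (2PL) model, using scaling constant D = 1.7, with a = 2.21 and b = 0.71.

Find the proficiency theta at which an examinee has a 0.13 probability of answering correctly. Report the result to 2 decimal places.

P(theta) = 1 / (1 + exp(−D·a(theta − b)))
logit = ln(0.1300/0.8700) = -1.9010
theta = b + logit/(1.7·a) = 0.71 + (-1.9010)/3.7570 = 0.2040

0.20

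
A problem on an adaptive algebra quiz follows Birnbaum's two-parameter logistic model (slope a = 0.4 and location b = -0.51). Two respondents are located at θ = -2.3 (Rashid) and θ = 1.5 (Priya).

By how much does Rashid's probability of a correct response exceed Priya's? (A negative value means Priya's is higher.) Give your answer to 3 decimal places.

P(θ) = 1 / (1 + exp(−a(θ − b)))
P(Rashid) = 0.3283  [exponent -0.7160]
P(Priya) = 0.6908  [exponent 0.8040]
Difference = 0.3283 − 0.6908 = -0.3626

-0.363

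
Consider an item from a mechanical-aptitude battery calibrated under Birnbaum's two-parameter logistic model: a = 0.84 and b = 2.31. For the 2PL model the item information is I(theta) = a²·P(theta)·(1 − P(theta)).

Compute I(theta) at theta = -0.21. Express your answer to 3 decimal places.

P = 1/(1+e^{2.1168}) = 0.1075
P(1−P) = 0.1075 × 0.8925 = 0.0959
I = a² × P(1−P) = 0.84² × 0.0959 = 0.06768

0.068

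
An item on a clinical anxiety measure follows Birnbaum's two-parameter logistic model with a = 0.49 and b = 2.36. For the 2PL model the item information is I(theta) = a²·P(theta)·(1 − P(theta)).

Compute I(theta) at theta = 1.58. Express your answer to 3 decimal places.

0.058

P = 1/(1+e^{0.3822}) = 0.4056
P(1−P) = 0.4056 × 0.5944 = 0.2411
I = a² × P(1−P) = 0.49² × 0.2411 = 0.05789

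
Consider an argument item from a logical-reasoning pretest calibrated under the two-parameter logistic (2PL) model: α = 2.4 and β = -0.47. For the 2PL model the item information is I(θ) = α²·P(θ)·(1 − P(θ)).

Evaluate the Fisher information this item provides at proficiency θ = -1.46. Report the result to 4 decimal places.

0.4481

P = 1/(1+e^{2.3760}) = 0.0850
P(1−P) = 0.0850 × 0.9150 = 0.0778
I = α² × P(1−P) = 2.4² × 0.0778 = 0.44809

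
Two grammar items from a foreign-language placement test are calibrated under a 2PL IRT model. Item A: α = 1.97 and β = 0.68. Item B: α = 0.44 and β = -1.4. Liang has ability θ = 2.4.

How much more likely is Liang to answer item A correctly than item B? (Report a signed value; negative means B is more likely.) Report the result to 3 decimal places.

0.125

P(θ) = 1 / (1 + exp(−α(θ − β)))
P_A = 0.9673
P_B = 0.8418
P_A − P_B = 0.1255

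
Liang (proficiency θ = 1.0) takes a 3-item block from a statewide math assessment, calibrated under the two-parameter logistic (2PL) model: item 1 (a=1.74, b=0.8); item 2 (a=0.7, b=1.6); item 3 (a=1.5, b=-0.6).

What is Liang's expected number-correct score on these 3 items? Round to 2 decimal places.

1.90

P(θ) = 1 / (1 + exp(−a(θ − b)))
P_1 = 1/(1+e^{-0.3480}) = 0.5861
P_2 = 1/(1+e^{0.4200}) = 0.3965
P_3 = 1/(1+e^{-2.4000}) = 0.9168
E[score] = 0.5861 + 0.3965 + 0.9168 = 1.8995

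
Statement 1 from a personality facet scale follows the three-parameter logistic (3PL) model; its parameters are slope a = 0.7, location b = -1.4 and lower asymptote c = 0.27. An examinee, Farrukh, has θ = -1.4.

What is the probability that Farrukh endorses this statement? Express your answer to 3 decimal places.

0.635

P(θ) = c + (1 − c) · 1 / (1 + exp(−a(θ − b)))
Exponent: 0.7 × (-1.4 − (-1.4)) = 0.0000
1/(1 + e^{0.0000}) = 0.5000
P = 0.27 + 0.73 × 0.5000 = 0.6350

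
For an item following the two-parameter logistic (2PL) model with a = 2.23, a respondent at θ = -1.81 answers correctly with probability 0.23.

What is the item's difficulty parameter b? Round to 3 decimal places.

P(θ) = 1 / (1 + exp(−a(θ − b)))
logit(0.23) = ln(0.23/0.77) = -1.2083
b = θ − logit/(a) = -1.81 − (-1.2083)/2.2300 = -1.2682

-1.268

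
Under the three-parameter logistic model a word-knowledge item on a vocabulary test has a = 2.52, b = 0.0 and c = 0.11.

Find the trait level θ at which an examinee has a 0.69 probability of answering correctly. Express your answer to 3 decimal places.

P(θ) = c + (1 − c) · 1 / (1 + exp(−a(θ − b)))
Remove guessing floor: (0.69 − 0.11)/(1 − 0.11) = 0.6517
logit = ln(0.6517/0.3483) = 0.6265
θ = b + logit/(a) = 0.0 + 0.6265/2.5200 = 0.2486

0.249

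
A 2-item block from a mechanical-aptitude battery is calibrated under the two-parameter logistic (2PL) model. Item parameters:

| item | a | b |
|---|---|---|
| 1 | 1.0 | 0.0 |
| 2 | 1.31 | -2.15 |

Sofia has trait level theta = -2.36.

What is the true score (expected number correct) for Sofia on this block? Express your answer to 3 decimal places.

0.518

P(theta) = 1 / (1 + exp(−a(theta − b)))
P_1 = 1/(1+e^{2.3600}) = 0.0863
P_2 = 1/(1+e^{0.2751}) = 0.4317
E[score] = 0.0863 + 0.4317 = 0.5179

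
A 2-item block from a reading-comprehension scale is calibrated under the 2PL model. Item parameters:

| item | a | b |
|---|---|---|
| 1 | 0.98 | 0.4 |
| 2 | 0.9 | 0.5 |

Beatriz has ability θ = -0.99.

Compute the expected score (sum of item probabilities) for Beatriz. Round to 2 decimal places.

0.41

P(θ) = 1 / (1 + exp(−a(θ − b)))
P_1 = 1/(1+e^{1.3622}) = 0.2039
P_2 = 1/(1+e^{1.3410}) = 0.2073
E[score] = 0.2039 + 0.2073 = 0.4112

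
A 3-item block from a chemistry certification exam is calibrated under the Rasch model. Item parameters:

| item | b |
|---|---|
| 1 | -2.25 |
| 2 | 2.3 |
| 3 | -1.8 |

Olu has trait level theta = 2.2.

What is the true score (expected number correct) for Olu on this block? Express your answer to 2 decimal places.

2.45

P(theta) = 1 / (1 + exp(−(theta − b)))
P_1 = 1/(1+e^{-4.4500}) = 0.9885
P_2 = 1/(1+e^{0.1000}) = 0.4750
P_3 = 1/(1+e^{-4.0000}) = 0.9820
E[score] = 0.9885 + 0.4750 + 0.9820 = 2.4455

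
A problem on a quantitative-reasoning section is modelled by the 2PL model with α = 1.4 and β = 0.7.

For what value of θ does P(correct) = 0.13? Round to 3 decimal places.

-0.658

P(θ) = 1 / (1 + exp(−α(θ − β)))
logit = ln(0.1300/0.8700) = -1.9010
θ = β + logit/(α) = 0.7 + (-1.9010)/1.4000 = -0.6578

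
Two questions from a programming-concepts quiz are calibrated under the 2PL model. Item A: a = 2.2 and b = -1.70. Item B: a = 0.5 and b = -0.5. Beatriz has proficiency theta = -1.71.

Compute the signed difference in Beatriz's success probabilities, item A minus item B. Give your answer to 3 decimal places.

0.141

P(theta) = 1 / (1 + exp(−a(theta − b)))
P_A = 0.4945
P_B = 0.3532
P_A − P_B = 0.1413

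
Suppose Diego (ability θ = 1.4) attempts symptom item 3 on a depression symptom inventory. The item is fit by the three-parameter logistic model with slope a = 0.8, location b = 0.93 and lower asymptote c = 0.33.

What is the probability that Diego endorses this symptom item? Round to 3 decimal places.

P(θ) = c + (1 − c) · 1 / (1 + exp(−a(θ − b)))
Exponent: 0.8 × (1.4 − 0.93) = 0.3760
1/(1 + e^{-0.3760}) = 0.5929
P = 0.33 + 0.67 × 0.5929 = 0.7272

0.727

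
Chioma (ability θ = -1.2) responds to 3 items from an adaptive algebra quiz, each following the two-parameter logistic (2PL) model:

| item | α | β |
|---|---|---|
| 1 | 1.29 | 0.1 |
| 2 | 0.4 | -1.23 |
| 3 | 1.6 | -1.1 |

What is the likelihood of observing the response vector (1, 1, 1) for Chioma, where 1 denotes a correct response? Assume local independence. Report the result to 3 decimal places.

P(θ) = 1 / (1 + exp(−α(θ − β)))
P_1 = 1/(1+e^{1.6770}) = 0.1575
P_2 = 1/(1+e^{-0.0120}) = 0.5030
P_3 = 1/(1+e^{0.1600}) = 0.4601
L = P_1 × P_2 × P_3 = 0.1575 × 0.5030 × 0.4601 = 0.03645

0.036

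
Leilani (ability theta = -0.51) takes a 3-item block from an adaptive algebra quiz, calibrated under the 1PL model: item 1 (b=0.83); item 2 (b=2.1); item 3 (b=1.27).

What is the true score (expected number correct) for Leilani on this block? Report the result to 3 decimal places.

P(theta) = 1 / (1 + exp(−(theta − b)))
P_1 = 1/(1+e^{1.3400}) = 0.2075
P_2 = 1/(1+e^{2.6100}) = 0.0685
P_3 = 1/(1+e^{1.7800}) = 0.1443
E[score] = 0.2075 + 0.0685 + 0.1443 = 0.4203

0.420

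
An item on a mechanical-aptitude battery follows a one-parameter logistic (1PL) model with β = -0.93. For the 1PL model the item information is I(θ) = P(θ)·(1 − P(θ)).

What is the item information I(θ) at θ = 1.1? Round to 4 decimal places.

0.1026

P = 1/(1+e^{-2.0300}) = 0.8839
P(1−P) = 0.8839 × 0.1161 = 0.1026
I = P(1−P) = 0.10261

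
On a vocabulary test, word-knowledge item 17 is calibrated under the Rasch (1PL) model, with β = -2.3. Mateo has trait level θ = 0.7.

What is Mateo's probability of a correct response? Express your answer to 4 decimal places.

0.9526

P(θ) = 1 / (1 + exp(−(θ − β)))
Exponent: (0.7 − (-2.3)) = 3.0000
1/(1 + e^{-3.0000}) = 0.9526
P = 0.9526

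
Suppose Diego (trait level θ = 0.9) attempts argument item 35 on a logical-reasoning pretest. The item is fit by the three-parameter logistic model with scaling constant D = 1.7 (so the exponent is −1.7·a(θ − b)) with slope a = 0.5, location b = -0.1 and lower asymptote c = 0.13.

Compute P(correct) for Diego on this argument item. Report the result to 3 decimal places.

P(θ) = c + (1 − c) · 1 / (1 + exp(−D·a(θ − b)))
Exponent: 1.7 × 0.5 × (0.9 − (-0.1)) = 0.8500
1/(1 + e^{-0.8500}) = 0.7006
P = 0.13 + 0.87 × 0.7006 = 0.7395

0.739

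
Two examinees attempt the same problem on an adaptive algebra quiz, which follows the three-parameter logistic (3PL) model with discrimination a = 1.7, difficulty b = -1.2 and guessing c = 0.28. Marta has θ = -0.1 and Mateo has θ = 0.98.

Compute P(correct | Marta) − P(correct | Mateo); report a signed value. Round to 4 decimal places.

-0.0789

P(θ) = c + (1 − c) · 1 / (1 + exp(−a(θ − b)))
P(Marta) = 0.9038  [exponent 1.8700]
P(Mateo) = 0.9827  [exponent 3.7060]
Difference = 0.9038 − 0.9827 = -0.0789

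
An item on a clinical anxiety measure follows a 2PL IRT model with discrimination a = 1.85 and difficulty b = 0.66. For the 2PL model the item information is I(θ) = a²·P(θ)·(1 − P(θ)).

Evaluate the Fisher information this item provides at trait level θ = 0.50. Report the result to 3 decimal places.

0.837

P = 1/(1+e^{0.2960}) = 0.4265
P(1−P) = 0.4265 × 0.5735 = 0.2446
I = a² × P(1−P) = 1.85² × 0.2446 = 0.83715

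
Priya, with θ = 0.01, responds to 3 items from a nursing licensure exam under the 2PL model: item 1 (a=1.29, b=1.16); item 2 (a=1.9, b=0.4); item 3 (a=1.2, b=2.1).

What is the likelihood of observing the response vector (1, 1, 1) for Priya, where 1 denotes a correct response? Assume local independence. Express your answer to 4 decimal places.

P(θ) = 1 / (1 + exp(−a(θ − b)))
P_1 = 1/(1+e^{1.4835}) = 0.1849
P_2 = 1/(1+e^{0.7410}) = 0.3228
P_3 = 1/(1+e^{2.5080}) = 0.0753
L = P_1 × P_2 × P_3 = 0.1849 × 0.3228 × 0.0753 = 0.00449

0.0045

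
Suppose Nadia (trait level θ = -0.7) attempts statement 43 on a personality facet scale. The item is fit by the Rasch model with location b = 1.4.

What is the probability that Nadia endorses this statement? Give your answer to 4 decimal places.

0.1091

P(θ) = 1 / (1 + exp(−(θ − b)))
Exponent: (-0.7 − 1.4) = -2.1000
1/(1 + e^{2.1000}) = 0.1091
P = 0.1091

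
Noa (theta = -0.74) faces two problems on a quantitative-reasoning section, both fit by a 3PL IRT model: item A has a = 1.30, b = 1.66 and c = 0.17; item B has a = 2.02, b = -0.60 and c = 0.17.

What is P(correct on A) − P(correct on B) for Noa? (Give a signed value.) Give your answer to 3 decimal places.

P(theta) = c + (1 − c) · 1 / (1 + exp(−a(theta − b)))
P_A = 0.2051
P_B = 0.5267
P_A − P_B = -0.3216

-0.322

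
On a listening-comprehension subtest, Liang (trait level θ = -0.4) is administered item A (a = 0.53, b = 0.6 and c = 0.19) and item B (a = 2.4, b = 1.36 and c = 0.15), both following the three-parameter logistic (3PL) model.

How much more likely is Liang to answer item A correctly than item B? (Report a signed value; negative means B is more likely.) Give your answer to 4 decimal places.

0.3279

P(θ) = c + (1 − c) · 1 / (1 + exp(−a(θ − b)))
P_A = 0.4901
P_B = 0.1623
P_A − P_B = 0.3279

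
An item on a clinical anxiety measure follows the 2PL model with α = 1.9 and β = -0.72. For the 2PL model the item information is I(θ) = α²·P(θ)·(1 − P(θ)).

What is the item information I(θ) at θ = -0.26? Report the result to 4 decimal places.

0.7499

P = 1/(1+e^{-0.8740}) = 0.7056
P(1−P) = 0.7056 × 0.2944 = 0.2077
I = α² × P(1−P) = 1.9² × 0.2077 = 0.74993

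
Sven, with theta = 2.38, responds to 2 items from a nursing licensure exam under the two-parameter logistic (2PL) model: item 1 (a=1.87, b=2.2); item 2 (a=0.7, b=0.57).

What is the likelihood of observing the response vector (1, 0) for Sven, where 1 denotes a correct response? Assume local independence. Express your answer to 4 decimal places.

P(theta) = 1 / (1 + exp(−a(theta − b)))
P_1 = 1/(1+e^{-0.3366}) = 0.5834
P_2 = 1/(1+e^{-1.2670}) = 0.7802
L = P_1 × (1−P_2) = 0.5834 × 0.2198 = 0.12821

0.1282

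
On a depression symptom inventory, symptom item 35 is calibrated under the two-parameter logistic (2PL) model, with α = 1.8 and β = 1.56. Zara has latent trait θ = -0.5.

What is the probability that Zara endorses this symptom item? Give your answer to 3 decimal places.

P(θ) = 1 / (1 + exp(−α(θ − β)))
Exponent: 1.8 × (-0.5 − 1.56) = -3.7080
1/(1 + e^{3.7080}) = 0.0239

0.024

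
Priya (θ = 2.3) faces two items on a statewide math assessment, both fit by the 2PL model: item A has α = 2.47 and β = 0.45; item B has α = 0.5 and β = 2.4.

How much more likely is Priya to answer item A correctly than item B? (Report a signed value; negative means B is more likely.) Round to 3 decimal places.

0.502

P(θ) = 1 / (1 + exp(−α(θ − β)))
P_A = 0.9897
P_B = 0.4875
P_A − P_B = 0.5022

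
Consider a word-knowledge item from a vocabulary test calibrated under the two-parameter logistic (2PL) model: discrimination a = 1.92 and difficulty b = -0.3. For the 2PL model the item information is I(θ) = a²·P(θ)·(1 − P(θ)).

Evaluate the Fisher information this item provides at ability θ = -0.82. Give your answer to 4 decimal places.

P = 1/(1+e^{0.9984}) = 0.2693
P(1−P) = 0.2693 × 0.7307 = 0.1968
I = a² × P(1−P) = 1.92² × 0.1968 = 0.72533

0.7253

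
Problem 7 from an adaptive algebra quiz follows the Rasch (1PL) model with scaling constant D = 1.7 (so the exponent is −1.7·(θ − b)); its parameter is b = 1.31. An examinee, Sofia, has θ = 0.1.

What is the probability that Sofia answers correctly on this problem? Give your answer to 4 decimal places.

P(θ) = 1 / (1 + exp(−D·(θ − b)))
Exponent: 1.7 × (0.1 − 1.31) = -2.0570
1/(1 + e^{2.0570}) = 0.1133
P = 0.1133

0.1133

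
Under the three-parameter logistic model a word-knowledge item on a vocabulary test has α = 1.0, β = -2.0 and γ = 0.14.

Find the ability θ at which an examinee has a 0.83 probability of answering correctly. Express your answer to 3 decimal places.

-0.599

P(θ) = γ + (1 − γ) · 1 / (1 + exp(−α(θ − β)))
Remove guessing floor: (0.83 − 0.14)/(1 − 0.14) = 0.8023
logit = ln(0.8023/0.1977) = 1.4009
θ = β + logit/(α) = -2.0 + 1.4009/1.0000 = -0.5991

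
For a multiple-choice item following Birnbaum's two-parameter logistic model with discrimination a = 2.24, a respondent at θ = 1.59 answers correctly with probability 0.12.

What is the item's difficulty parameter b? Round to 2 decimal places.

P(θ) = 1 / (1 + exp(−a(θ − b)))
logit(0.12) = ln(0.12/0.88) = -1.9924
b = θ − logit/(a) = 1.59 − (-1.9924)/2.2400 = 2.4795

2.48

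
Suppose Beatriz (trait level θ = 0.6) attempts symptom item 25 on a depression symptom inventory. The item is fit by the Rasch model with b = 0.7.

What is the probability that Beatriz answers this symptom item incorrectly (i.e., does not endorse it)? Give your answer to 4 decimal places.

P(θ) = 1 / (1 + exp(−(θ − b)))
Exponent: (0.6 − 0.7) = -0.1000
1/(1 + e^{0.1000}) = 0.4750
P = 0.4750
P(incorrect) = 1 − 0.4750 = 0.5250

0.5250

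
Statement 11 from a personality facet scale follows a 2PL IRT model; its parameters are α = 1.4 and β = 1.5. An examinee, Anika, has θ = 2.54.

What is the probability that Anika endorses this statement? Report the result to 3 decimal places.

P(θ) = 1 / (1 + exp(−α(θ − β)))
Exponent: 1.4 × (2.54 − 1.5) = 1.4560
1/(1 + e^{-1.4560}) = 0.8109

0.811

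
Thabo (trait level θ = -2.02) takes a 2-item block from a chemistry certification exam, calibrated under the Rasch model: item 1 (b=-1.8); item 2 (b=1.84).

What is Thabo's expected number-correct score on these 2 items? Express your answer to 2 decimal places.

0.47

P(θ) = 1 / (1 + exp(−(θ − b)))
P_1 = 1/(1+e^{0.2200}) = 0.4452
P_2 = 1/(1+e^{3.8600}) = 0.0206
E[score] = 0.4452 + 0.0206 = 0.4659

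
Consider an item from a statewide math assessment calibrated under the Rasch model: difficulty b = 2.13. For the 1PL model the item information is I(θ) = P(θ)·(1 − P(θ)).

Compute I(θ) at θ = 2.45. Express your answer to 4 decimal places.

P = 1/(1+e^{-0.3200}) = 0.5793
P(1−P) = 0.5793 × 0.4207 = 0.2437
I = P(1−P) = 0.24371

0.2437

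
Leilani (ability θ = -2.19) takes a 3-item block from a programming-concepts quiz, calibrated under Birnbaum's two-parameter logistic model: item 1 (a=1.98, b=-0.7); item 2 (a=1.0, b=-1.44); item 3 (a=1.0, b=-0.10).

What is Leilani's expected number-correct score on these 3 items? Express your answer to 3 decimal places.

P(θ) = 1 / (1 + exp(−a(θ − b)))
P_1 = 1/(1+e^{2.9502}) = 0.0497
P_2 = 1/(1+e^{0.7500}) = 0.3208
P_3 = 1/(1+e^{2.0900}) = 0.1101
E[score] = 0.0497 + 0.3208 + 0.1101 = 0.4806

0.481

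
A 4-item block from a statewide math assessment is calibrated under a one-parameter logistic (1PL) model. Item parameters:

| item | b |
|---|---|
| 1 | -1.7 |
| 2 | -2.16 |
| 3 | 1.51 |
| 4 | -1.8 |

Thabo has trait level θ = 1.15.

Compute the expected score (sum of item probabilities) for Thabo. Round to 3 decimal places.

3.271

P(θ) = 1 / (1 + exp(−(θ − b)))
P_1 = 1/(1+e^{-2.8500}) = 0.9453
P_2 = 1/(1+e^{-3.3100}) = 0.9648
P_3 = 1/(1+e^{0.3600}) = 0.4110
P_4 = 1/(1+e^{-2.9500}) = 0.9503
E[score] = 0.9453 + 0.9648 + 0.4110 + 0.9503 = 3.2713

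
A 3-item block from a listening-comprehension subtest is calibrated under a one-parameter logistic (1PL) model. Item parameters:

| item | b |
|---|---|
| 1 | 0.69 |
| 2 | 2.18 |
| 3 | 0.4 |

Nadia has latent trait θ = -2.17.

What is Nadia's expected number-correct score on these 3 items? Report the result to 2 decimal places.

0.14

P(θ) = 1 / (1 + exp(−(θ − b)))
P_1 = 1/(1+e^{2.8600}) = 0.0542
P_2 = 1/(1+e^{4.3500}) = 0.0127
P_3 = 1/(1+e^{2.5700}) = 0.0711
E[score] = 0.0542 + 0.0127 + 0.0711 = 0.1380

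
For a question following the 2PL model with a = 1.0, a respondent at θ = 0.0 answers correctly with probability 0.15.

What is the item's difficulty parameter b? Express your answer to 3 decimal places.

1.735

P(θ) = 1 / (1 + exp(−a(θ − b)))
logit(0.15) = ln(0.15/0.85) = -1.7346
b = θ − logit/(a) = 0.0 − (-1.7346)/1.0000 = 1.7346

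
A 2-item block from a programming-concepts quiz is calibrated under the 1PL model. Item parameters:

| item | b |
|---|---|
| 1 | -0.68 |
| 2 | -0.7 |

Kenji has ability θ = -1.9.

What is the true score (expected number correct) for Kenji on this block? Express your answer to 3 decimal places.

0.459

P(θ) = 1 / (1 + exp(−(θ − b)))
P_1 = 1/(1+e^{1.2200}) = 0.2279
P_2 = 1/(1+e^{1.2000}) = 0.2315
E[score] = 0.2279 + 0.2315 = 0.4594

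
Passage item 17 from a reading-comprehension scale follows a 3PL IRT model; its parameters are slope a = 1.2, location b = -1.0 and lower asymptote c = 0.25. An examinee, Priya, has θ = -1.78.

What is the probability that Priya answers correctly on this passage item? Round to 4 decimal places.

P(θ) = c + (1 − c) · 1 / (1 + exp(−a(θ − b)))
Exponent: 1.2 × (-1.78 − (-1.0)) = -0.9360
1/(1 + e^{0.9360}) = 0.2817
P = 0.25 + 0.75 × 0.2817 = 0.4613

0.4613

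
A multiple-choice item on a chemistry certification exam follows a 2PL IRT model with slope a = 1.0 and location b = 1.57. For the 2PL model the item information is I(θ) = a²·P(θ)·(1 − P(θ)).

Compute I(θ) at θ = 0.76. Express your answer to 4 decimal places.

0.2131

P = 1/(1+e^{0.8100}) = 0.3079
P(1−P) = 0.3079 × 0.6921 = 0.2131
I = a² × P(1−P) = 1.0² × 0.2131 = 0.21309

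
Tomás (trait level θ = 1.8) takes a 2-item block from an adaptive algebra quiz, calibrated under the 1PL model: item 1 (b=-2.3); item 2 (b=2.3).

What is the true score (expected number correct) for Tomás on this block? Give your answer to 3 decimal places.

P(θ) = 1 / (1 + exp(−(θ − b)))
P_1 = 1/(1+e^{-4.1000}) = 0.9837
P_2 = 1/(1+e^{0.5000}) = 0.3775
E[score] = 0.9837 + 0.3775 = 1.3612

1.361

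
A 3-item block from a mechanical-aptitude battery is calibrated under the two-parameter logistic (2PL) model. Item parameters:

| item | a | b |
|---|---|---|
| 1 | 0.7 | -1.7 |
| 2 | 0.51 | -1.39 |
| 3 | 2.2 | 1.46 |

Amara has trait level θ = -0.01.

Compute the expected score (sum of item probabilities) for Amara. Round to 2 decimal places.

1.47

P(θ) = 1 / (1 + exp(−a(θ − b)))
P_1 = 1/(1+e^{-1.1830}) = 0.7655
P_2 = 1/(1+e^{-0.7038}) = 0.6690
P_3 = 1/(1+e^{3.2340}) = 0.0379
E[score] = 0.7655 + 0.6690 + 0.0379 = 1.4724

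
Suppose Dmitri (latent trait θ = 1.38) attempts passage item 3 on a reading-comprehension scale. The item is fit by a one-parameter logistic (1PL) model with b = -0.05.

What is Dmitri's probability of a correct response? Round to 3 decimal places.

P(θ) = 1 / (1 + exp(−(θ − b)))
Exponent: (1.38 − (-0.05)) = 1.4300
1/(1 + e^{-1.4300}) = 0.8069
P = 0.8069

0.807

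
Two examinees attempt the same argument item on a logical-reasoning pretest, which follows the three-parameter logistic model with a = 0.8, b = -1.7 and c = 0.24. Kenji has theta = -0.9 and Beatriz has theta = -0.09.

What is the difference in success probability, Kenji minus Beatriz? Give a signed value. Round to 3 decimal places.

P(theta) = c + (1 − c) · 1 / (1 + exp(−a(theta − b)))
P(Kenji) = 0.7376  [exponent 0.6400]
P(Beatriz) = 0.8357  [exponent 1.2880]
Difference = 0.7376 − 0.8357 = -0.0981

-0.098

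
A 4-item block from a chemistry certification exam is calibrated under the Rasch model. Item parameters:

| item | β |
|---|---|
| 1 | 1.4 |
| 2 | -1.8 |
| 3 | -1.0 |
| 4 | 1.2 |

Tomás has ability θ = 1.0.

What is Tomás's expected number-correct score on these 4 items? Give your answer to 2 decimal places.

2.67

P(θ) = 1 / (1 + exp(−(θ − β)))
P_1 = 1/(1+e^{0.4000}) = 0.4013
P_2 = 1/(1+e^{-2.8000}) = 0.9427
P_3 = 1/(1+e^{-2.0000}) = 0.8808
P_4 = 1/(1+e^{0.2000}) = 0.4502
E[score] = 0.4013 + 0.9427 + 0.8808 + 0.4502 = 2.6750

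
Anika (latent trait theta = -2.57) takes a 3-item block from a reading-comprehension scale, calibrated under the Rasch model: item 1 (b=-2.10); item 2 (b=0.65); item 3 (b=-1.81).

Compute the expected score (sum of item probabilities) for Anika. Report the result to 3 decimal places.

P(theta) = 1 / (1 + exp(−(theta − b)))
P_1 = 1/(1+e^{0.4700}) = 0.3846
P_2 = 1/(1+e^{3.2200}) = 0.0384
P_3 = 1/(1+e^{0.7600}) = 0.3186
E[score] = 0.3846 + 0.0384 + 0.3186 = 0.7417

0.742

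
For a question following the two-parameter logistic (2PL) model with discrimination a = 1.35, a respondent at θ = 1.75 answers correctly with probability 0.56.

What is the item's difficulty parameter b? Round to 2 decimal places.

1.57

P(θ) = 1 / (1 + exp(−a(θ − b)))
logit(0.56) = ln(0.56/0.44) = 0.2412
b = θ − logit/(a) = 1.75 − 0.2412/1.3500 = 1.5714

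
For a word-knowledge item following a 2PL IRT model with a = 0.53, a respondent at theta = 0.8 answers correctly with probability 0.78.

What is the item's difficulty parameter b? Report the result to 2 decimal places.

-1.59

P(theta) = 1 / (1 + exp(−a(theta − b)))
logit(0.78) = ln(0.78/0.22) = 1.2657
b = theta − logit/(a) = 0.8 − 1.2657/0.5300 = -1.5880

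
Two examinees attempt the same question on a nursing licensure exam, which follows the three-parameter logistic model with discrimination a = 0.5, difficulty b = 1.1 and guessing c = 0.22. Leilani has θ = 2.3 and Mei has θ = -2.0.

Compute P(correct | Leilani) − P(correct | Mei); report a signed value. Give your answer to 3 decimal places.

0.367

P(θ) = c + (1 − c) · 1 / (1 + exp(−a(θ − b)))
P(Leilani) = 0.7236  [exponent 0.6000]
P(Mei) = 0.3566  [exponent -1.5500]
Difference = 0.7236 − 0.3566 = 0.3670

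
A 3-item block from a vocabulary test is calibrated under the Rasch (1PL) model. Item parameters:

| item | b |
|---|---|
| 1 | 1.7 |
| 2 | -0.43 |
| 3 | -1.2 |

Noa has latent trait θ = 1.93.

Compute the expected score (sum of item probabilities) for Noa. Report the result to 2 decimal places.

2.43

P(θ) = 1 / (1 + exp(−(θ − b)))
P_1 = 1/(1+e^{-0.2300}) = 0.5572
P_2 = 1/(1+e^{-2.3600}) = 0.9137
P_3 = 1/(1+e^{-3.1300}) = 0.9581
E[score] = 0.5572 + 0.9137 + 0.9581 = 2.4291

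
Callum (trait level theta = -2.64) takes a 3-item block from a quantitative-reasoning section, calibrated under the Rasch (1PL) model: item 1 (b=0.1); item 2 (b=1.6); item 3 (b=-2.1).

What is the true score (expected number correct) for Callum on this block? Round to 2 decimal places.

P(theta) = 1 / (1 + exp(−(theta − b)))
P_1 = 1/(1+e^{2.7400}) = 0.0607
P_2 = 1/(1+e^{4.2400}) = 0.0142
P_3 = 1/(1+e^{0.5400}) = 0.3682
E[score] = 0.0607 + 0.0142 + 0.3682 = 0.4430

0.44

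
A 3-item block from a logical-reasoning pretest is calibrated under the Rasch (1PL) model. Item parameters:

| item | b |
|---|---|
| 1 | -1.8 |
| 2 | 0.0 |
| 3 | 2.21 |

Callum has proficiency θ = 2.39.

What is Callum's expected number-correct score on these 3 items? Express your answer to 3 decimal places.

2.446

P(θ) = 1 / (1 + exp(−(θ − b)))
P_1 = 1/(1+e^{-4.1900}) = 0.9851
P_2 = 1/(1+e^{-2.3900}) = 0.9161
P_3 = 1/(1+e^{-0.1800}) = 0.5449
E[score] = 0.9851 + 0.9161 + 0.5449 = 2.4460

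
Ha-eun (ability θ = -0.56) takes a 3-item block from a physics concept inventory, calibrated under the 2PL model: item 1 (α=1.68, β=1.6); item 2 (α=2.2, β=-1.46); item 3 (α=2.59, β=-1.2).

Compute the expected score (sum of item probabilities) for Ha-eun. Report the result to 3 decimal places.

1.744

P(θ) = 1 / (1 + exp(−α(θ − β)))
P_1 = 1/(1+e^{3.6288}) = 0.0259
P_2 = 1/(1+e^{-1.9800}) = 0.8787
P_3 = 1/(1+e^{-1.6576}) = 0.8399
E[score] = 0.0259 + 0.8787 + 0.8399 = 1.7445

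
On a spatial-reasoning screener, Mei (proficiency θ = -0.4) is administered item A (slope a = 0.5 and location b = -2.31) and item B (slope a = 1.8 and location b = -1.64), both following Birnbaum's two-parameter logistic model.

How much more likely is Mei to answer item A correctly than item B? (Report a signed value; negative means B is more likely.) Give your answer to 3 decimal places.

-0.181

P(θ) = 1 / (1 + exp(−a(θ − b)))
P_A = 0.7221
P_B = 0.9031
P_A − P_B = -0.1810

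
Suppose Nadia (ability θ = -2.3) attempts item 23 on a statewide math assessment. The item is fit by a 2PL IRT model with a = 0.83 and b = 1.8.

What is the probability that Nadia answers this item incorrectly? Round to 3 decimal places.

0.968

P(θ) = 1 / (1 + exp(−a(θ − b)))
Exponent: 0.83 × (-2.3 − 1.8) = -3.4030
1/(1 + e^{3.4030}) = 0.0322
P(incorrect) = 1 − 0.0322 = 0.9678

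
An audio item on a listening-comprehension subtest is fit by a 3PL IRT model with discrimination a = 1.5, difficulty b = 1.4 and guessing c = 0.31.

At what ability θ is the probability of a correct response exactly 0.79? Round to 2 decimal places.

P(θ) = c + (1 − c) · 1 / (1 + exp(−a(θ − b)))
Remove guessing floor: (0.79 − 0.31)/(1 − 0.31) = 0.6957
logit = ln(0.6957/0.3043) = 0.8267
θ = b + logit/(a) = 1.4 + 0.8267/1.5000 = 1.9511

1.95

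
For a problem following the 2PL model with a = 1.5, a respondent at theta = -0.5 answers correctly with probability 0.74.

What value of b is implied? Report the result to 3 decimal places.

P(theta) = 1 / (1 + exp(−a(theta − b)))
logit(0.74) = ln(0.74/0.26) = 1.0460
b = theta − logit/(a) = -0.5 − 1.0460/1.5000 = -1.1973

-1.197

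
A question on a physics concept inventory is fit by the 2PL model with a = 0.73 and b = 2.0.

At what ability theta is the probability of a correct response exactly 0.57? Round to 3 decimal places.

2.386

P(theta) = 1 / (1 + exp(−a(theta − b)))
logit = ln(0.5700/0.4300) = 0.2819
theta = b + logit/(a) = 2.0 + 0.2819/0.7300 = 2.3861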